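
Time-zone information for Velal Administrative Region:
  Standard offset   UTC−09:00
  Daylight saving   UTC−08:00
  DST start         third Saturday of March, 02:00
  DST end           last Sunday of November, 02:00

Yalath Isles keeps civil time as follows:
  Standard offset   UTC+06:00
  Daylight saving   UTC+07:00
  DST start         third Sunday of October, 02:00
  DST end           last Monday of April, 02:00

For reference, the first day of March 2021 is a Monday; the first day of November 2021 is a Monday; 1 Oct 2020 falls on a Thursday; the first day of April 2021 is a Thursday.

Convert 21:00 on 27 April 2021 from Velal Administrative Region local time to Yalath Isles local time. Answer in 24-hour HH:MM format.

11:00

1 March 2021 is a Monday, so the first Saturday is March 6 and the third is March 20.
1 November 2021 is a Monday, so Sundays fall on 7, 14, 21, 28; the last is November 28.
27 April 2021 lies within the daylight-saving period (20 March – 28 November), so Velal Administrative Region is on daylight time, UTC−08:00.
21:00 Velal Administrative Region + 8h = 05:00 UTC (rolling into the next day, 28 April 2021).
1 October 2020 is a Thursday, so the first Sunday is October 4 and the third is October 18.
1 April 2021 is a Thursday, so Mondays fall on 5, 12, 19, 26; the last is April 26.
At the standard offset (UTC+06:00), 05:00 UTC + 6h = 11:00 Yalath Isles standard time.
Daylight saving runs 18 October 2020 – 26 April 2021; the standard-time date in Yalath Isles, 28 April 2021, is outside that window, so Yalath Isles is on standard time at UTC+06:00.
05:00 UTC + 6h = 11:00 Yalath Isles.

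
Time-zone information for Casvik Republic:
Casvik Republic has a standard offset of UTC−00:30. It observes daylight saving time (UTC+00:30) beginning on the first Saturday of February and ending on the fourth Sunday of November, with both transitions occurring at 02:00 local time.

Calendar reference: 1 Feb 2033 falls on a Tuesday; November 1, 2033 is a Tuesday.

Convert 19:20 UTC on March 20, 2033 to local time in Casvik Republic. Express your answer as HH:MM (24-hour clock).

19:50

1 February 2033 is a Tuesday, so the first Saturday is February 5.
1 November 2033 is a Tuesday, so the first Sunday is November 6 and the fourth is November 27.
At the standard offset (UTC−00:30), 19:20 UTC − 0h30m = 18:50 Casvik Republic standard time.
Daylight saving runs 5 February – 27 November; the standard-time date in Casvik Republic, March 20, 2033, is inside that window, so Casvik Republic is at UTC+00:30.
19:20 UTC + 0h30m = 19:50 local.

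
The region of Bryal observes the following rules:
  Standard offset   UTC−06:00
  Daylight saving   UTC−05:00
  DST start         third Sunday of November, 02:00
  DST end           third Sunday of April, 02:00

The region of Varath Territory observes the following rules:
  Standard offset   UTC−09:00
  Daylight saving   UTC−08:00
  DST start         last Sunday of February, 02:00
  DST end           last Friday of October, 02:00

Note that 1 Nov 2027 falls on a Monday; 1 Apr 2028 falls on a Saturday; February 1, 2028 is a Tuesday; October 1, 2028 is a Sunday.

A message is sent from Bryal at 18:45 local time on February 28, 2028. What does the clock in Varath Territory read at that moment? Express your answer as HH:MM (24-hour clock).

1 November 2027 is a Monday, so the first Sunday is November 7 and the third is November 21.
1 April 2028 is a Saturday, so the first Sunday is April 2 and the third is April 16.
February 28, 2028 lies within the daylight-saving period (21 November 2027 – 16 April 2028), so Bryal is on daylight time, UTC−05:00.
18:45 Bryal + 5h = 23:45 UTC.
1 February 2028 is a Tuesday, so Sundays fall on 6, 13, 20, 27; the last is February 27.
1 October 2028 is a Sunday, so Fridays fall on 6, 13, 20, 27; the last is October 27.
At the standard offset (UTC−09:00), 23:45 UTC − 9h = 14:45 Varath Territory standard time.
Daylight saving runs 27 February – 27 October; the standard-time date in Varath Territory, February 28, 2028, is inside that window, so Varath Territory is at UTC−08:00.
23:45 UTC − 8h = 15:45 Varath Territory.

15:45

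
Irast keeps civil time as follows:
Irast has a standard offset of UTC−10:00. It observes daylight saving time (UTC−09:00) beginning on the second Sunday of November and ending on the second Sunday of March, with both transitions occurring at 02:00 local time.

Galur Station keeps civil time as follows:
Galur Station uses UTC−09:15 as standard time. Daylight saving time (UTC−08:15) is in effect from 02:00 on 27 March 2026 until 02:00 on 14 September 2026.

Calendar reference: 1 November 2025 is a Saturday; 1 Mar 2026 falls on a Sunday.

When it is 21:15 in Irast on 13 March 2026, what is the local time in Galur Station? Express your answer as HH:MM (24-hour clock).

1 November 2025 is a Saturday, so the first Sunday is November 2 and the second is November 9.
1 March 2026 is a Sunday, so the first Sunday is March 1 and the second is March 8.
13 March 2026 does not fall between 9 November 2025 and 8 March 2026, so daylight saving is not in effect and Irast is at UTC−10:00.
21:15 Irast + 10h = 07:15 UTC (rolling into the next day, 14 March 2026).
At the standard offset (UTC−09:15), 07:15 UTC − 9h15m = 22:00 Galur Station standard time (rolling into the previous day, 13 March 2026).
The standard-time date in Galur Station, 13 March 2026, is outside the daylight-saving period (27 March – 14 September), so Galur Station is on standard time, UTC−09:15.
07:15 UTC − 9h15m = 22:00 Galur Station (rolling into the previous day, 13 March 2026).

22:00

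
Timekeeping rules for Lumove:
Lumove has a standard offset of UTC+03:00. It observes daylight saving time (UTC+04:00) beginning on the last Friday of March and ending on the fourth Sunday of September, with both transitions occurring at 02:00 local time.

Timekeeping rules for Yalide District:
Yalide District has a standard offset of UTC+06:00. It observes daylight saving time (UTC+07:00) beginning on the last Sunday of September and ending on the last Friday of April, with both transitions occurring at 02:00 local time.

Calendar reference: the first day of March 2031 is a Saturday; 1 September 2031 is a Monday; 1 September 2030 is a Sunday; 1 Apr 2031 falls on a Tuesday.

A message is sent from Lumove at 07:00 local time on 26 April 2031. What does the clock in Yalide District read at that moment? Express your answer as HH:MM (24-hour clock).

09:00

1 March 2031 is a Saturday, so Fridays fall on 7, 14, 21, 28; the last is March 28.
1 September 2031 is a Monday, so the first Sunday is September 7 and the fourth is September 28.
26 April 2031 lies within the daylight-saving period (28 March – 28 September), so Lumove is on daylight time, UTC+04:00.
07:00 Lumove − 4h = 03:00 UTC.
1 September 2030 is a Sunday, so Sundays fall on 1, 8, 15, 22, 29; the last is September 29.
1 April 2031 is a Tuesday, so Fridays fall on 4, 11, 18, 25; the last is April 25.
At the standard offset (UTC+06:00), 03:00 UTC + 6h = 09:00 Yalide District standard time.
Daylight saving runs 29 September 2030 – 25 April 2031; the standard-time date in Yalide District, 26 April 2031, is outside that window, so Yalide District is on standard time at UTC+06:00.
03:00 UTC + 6h = 09:00 Yalide District.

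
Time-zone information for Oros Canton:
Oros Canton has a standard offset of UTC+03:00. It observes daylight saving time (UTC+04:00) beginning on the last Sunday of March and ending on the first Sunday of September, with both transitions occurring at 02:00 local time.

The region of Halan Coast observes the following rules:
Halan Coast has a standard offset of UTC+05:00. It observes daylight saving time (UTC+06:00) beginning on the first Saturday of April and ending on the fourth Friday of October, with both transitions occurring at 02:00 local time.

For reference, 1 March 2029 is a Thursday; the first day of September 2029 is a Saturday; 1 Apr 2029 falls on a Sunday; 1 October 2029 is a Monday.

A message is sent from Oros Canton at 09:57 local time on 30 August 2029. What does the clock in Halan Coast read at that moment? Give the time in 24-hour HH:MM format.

1 March 2029 is a Thursday, so Sundays fall on 4, 11, 18, 25; the last is March 25.
1 September 2029 is a Saturday, so the first Sunday is September 2.
Daylight saving runs 25 March – 2 September; 30 August 2029 is inside that window, so Oros Canton is at UTC+04:00.
09:57 Oros Canton − 4h = 05:57 UTC.
1 April 2029 is a Sunday, so the first Saturday is April 7.
1 October 2029 is a Monday, so the first Friday is October 5 and the fourth is October 26.
At the standard offset (UTC+05:00), 05:57 UTC + 5h = 10:57 Halan Coast standard time.
The standard-time date in Halan Coast, 30 August 2029, falls between 7 April and 26 October, so daylight saving is in effect and Halan Coast is at UTC+06:00.
05:57 UTC + 6h = 11:57 Halan Coast.

11:57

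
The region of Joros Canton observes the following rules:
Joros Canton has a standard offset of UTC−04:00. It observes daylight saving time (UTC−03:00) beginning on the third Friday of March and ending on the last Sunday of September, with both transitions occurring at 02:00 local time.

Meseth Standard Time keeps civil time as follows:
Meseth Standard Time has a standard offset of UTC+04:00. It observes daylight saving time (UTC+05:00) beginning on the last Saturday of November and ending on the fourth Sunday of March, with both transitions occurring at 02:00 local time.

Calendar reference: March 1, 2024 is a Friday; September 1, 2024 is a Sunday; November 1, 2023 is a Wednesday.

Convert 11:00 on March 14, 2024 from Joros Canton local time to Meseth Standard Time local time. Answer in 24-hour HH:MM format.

1 March 2024 is a Friday, so the first Friday is March 1 and the third is March 15.
1 September 2024 is a Sunday, so Sundays fall on 1, 8, 15, 22, 29; the last is September 29.
March 14, 2024 does not fall between 15 March and 29 September, so daylight saving is not in effect and Joros Canton is at UTC−04:00.
11:00 Joros Canton + 4h = 15:00 UTC.
1 November 2023 is a Wednesday, so Saturdays fall on 4, 11, 18, 25; the last is November 25.
1 March 2024 is a Friday, so the first Sunday is March 3 and the fourth is March 24.
At the standard offset (UTC+04:00), 15:00 UTC + 4h = 19:00 Meseth Standard Time standard time.
The standard-time date in Meseth Standard Time, March 14, 2024, lies within the daylight-saving period (25 November 2023 – 24 March 2024), so Meseth Standard Time is on daylight time, UTC+05:00.
15:00 UTC + 5h = 20:00 Meseth Standard Time.

20:00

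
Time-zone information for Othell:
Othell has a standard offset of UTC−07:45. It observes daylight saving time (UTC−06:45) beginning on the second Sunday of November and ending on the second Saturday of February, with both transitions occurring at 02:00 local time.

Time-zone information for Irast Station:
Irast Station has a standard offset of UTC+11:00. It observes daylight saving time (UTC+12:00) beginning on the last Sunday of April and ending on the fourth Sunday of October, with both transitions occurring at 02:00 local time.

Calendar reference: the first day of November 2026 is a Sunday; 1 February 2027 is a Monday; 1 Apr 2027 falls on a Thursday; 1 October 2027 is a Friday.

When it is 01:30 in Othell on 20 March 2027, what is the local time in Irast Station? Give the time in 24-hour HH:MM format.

1 November 2026 is a Sunday, so the first Sunday is November 1 and the second is November 8.
1 February 2027 is a Monday, so the first Saturday is February 6 and the second is February 13.
20 March 2027 does not fall between 8 November 2026 and 13 February 2027, so daylight saving is not in effect and Othell is at UTC−07:45.
01:30 Othell + 7h45m = 09:15 UTC.
1 April 2027 is a Thursday, so Sundays fall on 4, 11, 18, 25; the last is April 25.
1 October 2027 is a Friday, so the first Sunday is October 3 and the fourth is October 24.
At the standard offset (UTC+11:00), 09:15 UTC + 11h = 20:15 Irast Station standard time.
The standard-time date in Irast Station, 20 March 2027, does not fall between 25 April and 24 October, so daylight saving is not in effect and Irast Station is at UTC+11:00.
09:15 UTC + 11h = 20:15 Irast Station.

20:15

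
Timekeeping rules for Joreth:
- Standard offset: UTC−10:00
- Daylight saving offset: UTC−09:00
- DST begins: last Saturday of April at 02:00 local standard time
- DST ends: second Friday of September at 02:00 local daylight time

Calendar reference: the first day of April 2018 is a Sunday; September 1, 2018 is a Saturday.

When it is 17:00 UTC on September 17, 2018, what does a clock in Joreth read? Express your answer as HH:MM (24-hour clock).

1 April 2018 is a Sunday, so Saturdays fall on 7, 14, 21, 28; the last is April 28.
1 September 2018 is a Saturday, so the first Friday is September 7 and the second is September 14.
At the standard offset (UTC−10:00), 17:00 UTC − 10h = 07:00 Joreth standard time.
Daylight saving runs 28 April – 14 September; the standard-time date in Joreth, September 17, 2018, is outside that window, so Joreth is on standard time at UTC−10:00.
17:00 UTC − 10h = 07:00 local.

07:00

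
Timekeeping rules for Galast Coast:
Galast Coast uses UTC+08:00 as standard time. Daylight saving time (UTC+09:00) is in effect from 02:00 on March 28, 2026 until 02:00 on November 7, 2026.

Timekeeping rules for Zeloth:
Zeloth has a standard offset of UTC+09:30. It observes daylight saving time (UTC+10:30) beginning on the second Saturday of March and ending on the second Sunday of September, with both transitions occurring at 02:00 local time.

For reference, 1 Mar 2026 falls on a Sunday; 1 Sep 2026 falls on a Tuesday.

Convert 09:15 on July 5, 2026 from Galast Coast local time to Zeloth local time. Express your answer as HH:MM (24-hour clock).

10:45

Daylight saving runs 28 March – 7 November; July 5, 2026 is inside that window, so Galast Coast is at UTC+09:00.
09:15 Galast Coast − 9h = 00:15 UTC.
1 March 2026 is a Sunday, so the first Saturday is March 7 and the second is March 14.
1 September 2026 is a Tuesday, so the first Sunday is September 6 and the second is September 13.
At the standard offset (UTC+09:30), 00:15 UTC + 9h30m = 09:45 Zeloth standard time.
Daylight saving runs 14 March – 13 September; the standard-time date in Zeloth, July 5, 2026, is inside that window, so Zeloth is at UTC+10:30.
00:15 UTC + 10h30m = 10:45 Zeloth.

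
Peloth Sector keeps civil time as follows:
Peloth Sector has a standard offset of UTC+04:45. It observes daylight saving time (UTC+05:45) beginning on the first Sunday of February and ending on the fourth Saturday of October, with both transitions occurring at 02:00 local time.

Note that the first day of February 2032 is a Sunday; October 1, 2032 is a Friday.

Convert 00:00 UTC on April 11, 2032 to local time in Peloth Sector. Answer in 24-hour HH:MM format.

05:45

1 February 2032 is a Sunday, so the first Sunday is February 1.
1 October 2032 is a Friday, so the first Saturday is October 2 and the fourth is October 23.
At the standard offset (UTC+04:45), 00:00 UTC + 4h45m = 04:45 Peloth Sector standard time.
The standard-time date in Peloth Sector, April 11, 2032, falls between 1 February and 23 October, so daylight saving is in effect and Peloth Sector is at UTC+05:45.
00:00 UTC + 5h45m = 05:45 local.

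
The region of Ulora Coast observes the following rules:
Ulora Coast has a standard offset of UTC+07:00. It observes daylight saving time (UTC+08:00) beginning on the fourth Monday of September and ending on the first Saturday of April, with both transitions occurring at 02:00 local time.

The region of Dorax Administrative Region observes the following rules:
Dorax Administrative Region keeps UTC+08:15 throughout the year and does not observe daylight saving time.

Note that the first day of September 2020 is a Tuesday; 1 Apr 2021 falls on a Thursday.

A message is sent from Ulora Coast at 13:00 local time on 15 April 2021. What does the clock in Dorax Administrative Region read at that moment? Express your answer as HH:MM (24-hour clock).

14:15

1 September 2020 is a Tuesday, so the first Monday is September 7 and the fourth is September 28.
1 April 2021 is a Thursday, so the first Saturday is April 3.
15 April 2021 does not fall between 28 September 2020 and 3 April 2021, so daylight saving is not in effect and Ulora Coast is at UTC+07:00.
13:00 Ulora Coast − 7h = 06:00 UTC.
Dorax Administrative Region stays on UTC+08:15 all year.
06:00 UTC + 8h15m = 14:15 Dorax Administrative Region.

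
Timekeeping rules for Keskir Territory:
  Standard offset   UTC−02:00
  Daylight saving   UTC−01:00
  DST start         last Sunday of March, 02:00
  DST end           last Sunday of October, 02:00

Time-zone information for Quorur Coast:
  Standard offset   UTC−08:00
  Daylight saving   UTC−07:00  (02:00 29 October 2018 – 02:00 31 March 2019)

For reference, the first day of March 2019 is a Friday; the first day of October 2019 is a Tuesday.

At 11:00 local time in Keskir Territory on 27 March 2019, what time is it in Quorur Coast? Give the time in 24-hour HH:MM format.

06:00

1 March 2019 is a Friday, so Sundays fall on 3, 10, 17, 24, 31; the last is March 31.
1 October 2019 is a Tuesday, so Sundays fall on 6, 13, 20, 27; the last is October 27.
Daylight saving runs 31 March – 27 October; 27 March 2019 is outside that window, so Keskir Territory is on standard time at UTC−02:00.
11:00 Keskir Territory + 2h = 13:00 UTC.
At the standard offset (UTC−08:00), 13:00 UTC − 8h = 05:00 Quorur Coast standard time.
The standard-time date in Quorur Coast, 27 March 2019, falls between 29 October 2018 and 31 March 2019, so daylight saving is in effect and Quorur Coast is at UTC−07:00.
13:00 UTC − 7h = 06:00 Quorur Coast.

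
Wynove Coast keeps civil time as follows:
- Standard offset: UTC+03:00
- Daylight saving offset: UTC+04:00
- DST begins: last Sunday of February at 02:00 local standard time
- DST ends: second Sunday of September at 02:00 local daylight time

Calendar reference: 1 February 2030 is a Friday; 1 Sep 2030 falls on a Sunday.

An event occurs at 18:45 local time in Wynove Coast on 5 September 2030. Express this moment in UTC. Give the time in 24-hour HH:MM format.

1 February 2030 is a Friday, so Sundays fall on 3, 10, 17, 24; the last is February 24.
1 September 2030 is a Sunday, so the first Sunday is September 1 and the second is September 8.
Daylight saving runs 24 February – 8 September; 5 September 2030 is inside that window, so Wynove Coast is at UTC+04:00.
18:45 local − 4h = 14:45 UTC.

14:45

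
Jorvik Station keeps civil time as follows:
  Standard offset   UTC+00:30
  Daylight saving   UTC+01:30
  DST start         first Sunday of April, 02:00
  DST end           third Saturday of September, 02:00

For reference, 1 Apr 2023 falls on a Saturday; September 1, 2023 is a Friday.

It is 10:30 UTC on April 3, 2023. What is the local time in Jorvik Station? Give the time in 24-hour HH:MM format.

12:00

1 April 2023 is a Saturday, so the first Sunday is April 2.
1 September 2023 is a Friday, so the first Saturday is September 2 and the third is September 16.
At the standard offset (UTC+00:30), 10:30 UTC + 0h30m = 11:00 Jorvik Station standard time.
The standard-time date in Jorvik Station, April 3, 2023, lies within the daylight-saving period (2 April – 16 September), so Jorvik Station is on daylight time, UTC+01:30.
10:30 UTC + 1h30m = 12:00 local.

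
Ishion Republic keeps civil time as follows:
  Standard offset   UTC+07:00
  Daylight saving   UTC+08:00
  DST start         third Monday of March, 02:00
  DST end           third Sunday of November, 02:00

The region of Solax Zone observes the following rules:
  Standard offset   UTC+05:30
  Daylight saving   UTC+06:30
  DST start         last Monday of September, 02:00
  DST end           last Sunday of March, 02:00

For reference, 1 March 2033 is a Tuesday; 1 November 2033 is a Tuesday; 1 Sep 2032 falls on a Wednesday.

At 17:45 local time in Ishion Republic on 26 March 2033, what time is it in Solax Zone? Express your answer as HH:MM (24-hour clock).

1 March 2033 is a Tuesday, so the first Monday is March 7 and the third is March 21.
1 November 2033 is a Tuesday, so the first Sunday is November 6 and the third is November 20.
26 March 2033 lies within the daylight-saving period (21 March – 20 November), so Ishion Republic is on daylight time, UTC+08:00.
17:45 Ishion Republic − 8h = 09:45 UTC.
1 September 2032 is a Wednesday, so Mondays fall on 6, 13, 20, 27; the last is September 27.
1 March 2033 is a Tuesday, so Sundays fall on 6, 13, 20, 27; the last is March 27.
At the standard offset (UTC+05:30), 09:45 UTC + 5h30m = 15:15 Solax Zone standard time.
The standard-time date in Solax Zone, 26 March 2033, lies within the daylight-saving period (27 September 2032 – 27 March 2033), so Solax Zone is on daylight time, UTC+06:30.
09:45 UTC + 6h30m = 16:15 Solax Zone.

16:15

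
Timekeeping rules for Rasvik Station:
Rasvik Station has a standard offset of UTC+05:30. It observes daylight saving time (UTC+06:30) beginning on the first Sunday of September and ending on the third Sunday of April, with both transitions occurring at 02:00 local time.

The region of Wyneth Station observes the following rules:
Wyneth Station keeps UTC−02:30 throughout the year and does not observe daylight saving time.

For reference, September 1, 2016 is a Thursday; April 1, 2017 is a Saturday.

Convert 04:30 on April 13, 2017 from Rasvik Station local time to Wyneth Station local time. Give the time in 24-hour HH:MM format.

1 September 2016 is a Thursday, so the first Sunday is September 4.
1 April 2017 is a Saturday, so the first Sunday is April 2 and the third is April 16.
April 13, 2017 falls between 4 September 2016 and 16 April 2017, so daylight saving is in effect and Rasvik Station is at UTC+06:30.
04:30 Rasvik Station − 6h30m = 22:00 UTC (rolling into the previous day, 12 April 2017).
Wyneth Station has no daylight saving, so its offset is UTC−02:30 year-round.
22:00 UTC − 2h30m = 19:30 Wyneth Station.

19:30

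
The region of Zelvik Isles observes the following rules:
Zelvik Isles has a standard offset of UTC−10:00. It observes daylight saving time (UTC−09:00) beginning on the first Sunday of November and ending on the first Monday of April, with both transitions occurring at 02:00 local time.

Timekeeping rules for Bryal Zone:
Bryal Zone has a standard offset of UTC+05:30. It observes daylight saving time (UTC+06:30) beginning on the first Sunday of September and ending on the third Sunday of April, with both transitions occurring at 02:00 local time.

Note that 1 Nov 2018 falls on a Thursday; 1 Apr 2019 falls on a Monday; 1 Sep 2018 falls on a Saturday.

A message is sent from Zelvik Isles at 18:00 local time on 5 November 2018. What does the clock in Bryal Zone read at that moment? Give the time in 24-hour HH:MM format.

09:30

1 November 2018 is a Thursday, so the first Sunday is November 4.
1 April 2019 is a Monday, so the first Monday is April 1.
5 November 2018 lies within the daylight-saving period (4 November 2018 – 1 April 2019), so Zelvik Isles is on daylight time, UTC−09:00.
18:00 Zelvik Isles + 9h = 03:00 UTC (rolling into the next day, 6 November 2018).
1 September 2018 is a Saturday, so the first Sunday is September 2.
1 April 2019 is a Monday, so the first Sunday is April 7 and the third is April 21.
At the standard offset (UTC+05:30), 03:00 UTC + 5h30m = 08:30 Bryal Zone standard time.
The standard-time date in Bryal Zone, 6 November 2018, falls between 2 September 2018 and 21 April 2019, so daylight saving is in effect and Bryal Zone is at UTC+06:30.
03:00 UTC + 6h30m = 09:30 Bryal Zone.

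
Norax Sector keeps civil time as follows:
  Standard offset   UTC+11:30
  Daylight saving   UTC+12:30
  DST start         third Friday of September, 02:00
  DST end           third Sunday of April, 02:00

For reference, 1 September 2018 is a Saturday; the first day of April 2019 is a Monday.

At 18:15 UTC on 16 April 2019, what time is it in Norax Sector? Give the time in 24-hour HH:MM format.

06:45

1 September 2018 is a Saturday, so the first Friday is September 7 and the third is September 21.
1 April 2019 is a Monday, so the first Sunday is April 7 and the third is April 21.
At the standard offset (UTC+11:30), 18:15 UTC + 11h30m = 05:45 Norax Sector standard time (rolling into the next day, 17 April 2019).
The standard-time date in Norax Sector, 17 April 2019, falls between 21 September 2018 and 21 April 2019, so daylight saving is in effect and Norax Sector is at UTC+12:30.
18:15 UTC + 12h30m = 06:45 local (rolling into the next day, 17 April 2019).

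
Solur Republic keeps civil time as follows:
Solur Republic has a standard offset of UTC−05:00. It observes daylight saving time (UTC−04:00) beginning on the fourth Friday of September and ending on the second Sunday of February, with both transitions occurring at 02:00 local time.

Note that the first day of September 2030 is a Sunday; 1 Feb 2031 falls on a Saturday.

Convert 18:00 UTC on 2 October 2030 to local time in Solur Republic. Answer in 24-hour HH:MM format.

1 September 2030 is a Sunday, so the first Friday is September 6 and the fourth is September 27.
1 February 2031 is a Saturday, so the first Sunday is February 2 and the second is February 9.
At the standard offset (UTC−05:00), 18:00 UTC − 5h = 13:00 Solur Republic standard time.
The standard-time date in Solur Republic, 2 October 2030, falls between 27 September 2030 and 9 February 2031, so daylight saving is in effect and Solur Republic is at UTC−04:00.
18:00 UTC − 4h = 14:00 local.

14:00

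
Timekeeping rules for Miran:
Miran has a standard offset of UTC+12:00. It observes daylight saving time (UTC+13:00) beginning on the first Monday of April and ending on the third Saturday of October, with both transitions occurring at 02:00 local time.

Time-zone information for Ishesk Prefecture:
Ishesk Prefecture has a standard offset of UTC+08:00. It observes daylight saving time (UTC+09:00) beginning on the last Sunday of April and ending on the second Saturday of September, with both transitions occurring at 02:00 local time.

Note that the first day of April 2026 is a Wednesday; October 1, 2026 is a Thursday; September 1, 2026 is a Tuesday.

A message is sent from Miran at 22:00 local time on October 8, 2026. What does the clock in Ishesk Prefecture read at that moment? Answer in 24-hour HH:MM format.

1 April 2026 is a Wednesday, so the first Monday is April 6.
1 October 2026 is a Thursday, so the first Saturday is October 3 and the third is October 17.
Daylight saving runs 6 April – 17 October; October 8, 2026 is inside that window, so Miran is at UTC+13:00.
22:00 Miran − 13h = 09:00 UTC.
1 April 2026 is a Wednesday, so Sundays fall on 5, 12, 19, 26; the last is April 26.
1 September 2026 is a Tuesday, so the first Saturday is September 5 and the second is September 12.
At the standard offset (UTC+08:00), 09:00 UTC + 8h = 17:00 Ishesk Prefecture standard time.
The standard-time date in Ishesk Prefecture, October 8, 2026, does not fall between 26 April and 12 September, so daylight saving is not in effect and Ishesk Prefecture is at UTC+08:00.
09:00 UTC + 8h = 17:00 Ishesk Prefecture.

17:00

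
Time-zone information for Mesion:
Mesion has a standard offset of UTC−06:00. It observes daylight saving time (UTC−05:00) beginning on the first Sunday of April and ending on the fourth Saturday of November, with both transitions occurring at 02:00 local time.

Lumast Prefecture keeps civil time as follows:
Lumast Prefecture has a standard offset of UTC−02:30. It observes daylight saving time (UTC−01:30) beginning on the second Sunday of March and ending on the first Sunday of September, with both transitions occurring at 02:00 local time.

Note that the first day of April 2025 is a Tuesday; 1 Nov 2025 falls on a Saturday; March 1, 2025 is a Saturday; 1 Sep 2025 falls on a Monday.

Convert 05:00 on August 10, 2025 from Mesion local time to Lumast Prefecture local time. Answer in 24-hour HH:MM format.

08:30

1 April 2025 is a Tuesday, so the first Sunday is April 6.
1 November 2025 is a Saturday, so the first Saturday is November 1 and the fourth is November 22.
August 10, 2025 lies within the daylight-saving period (6 April – 22 November), so Mesion is on daylight time, UTC−05:00.
05:00 Mesion + 5h = 10:00 UTC.
1 March 2025 is a Saturday, so the first Sunday is March 2 and the second is March 9.
1 September 2025 is a Monday, so the first Sunday is September 7.
At the standard offset (UTC−02:30), 10:00 UTC − 2h30m = 07:30 Lumast Prefecture standard time.
Daylight saving runs 9 March – 7 September; the standard-time date in Lumast Prefecture, August 10, 2025, is inside that window, so Lumast Prefecture is at UTC−01:30.
10:00 UTC − 1h30m = 08:30 Lumast Prefecture.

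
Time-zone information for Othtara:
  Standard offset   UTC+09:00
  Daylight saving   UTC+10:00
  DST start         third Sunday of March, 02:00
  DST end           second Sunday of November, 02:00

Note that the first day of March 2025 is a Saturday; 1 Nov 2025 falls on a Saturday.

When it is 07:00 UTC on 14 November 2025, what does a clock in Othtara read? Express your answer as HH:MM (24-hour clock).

1 March 2025 is a Saturday, so the first Sunday is March 2 and the third is March 16.
1 November 2025 is a Saturday, so the first Sunday is November 2 and the second is November 9.
At the standard offset (UTC+09:00), 07:00 UTC + 9h = 16:00 Othtara standard time.
The standard-time date in Othtara, 14 November 2025, does not fall between 16 March and 9 November, so daylight saving is not in effect and Othtara is at UTC+09:00.
07:00 UTC + 9h = 16:00 local.

16:00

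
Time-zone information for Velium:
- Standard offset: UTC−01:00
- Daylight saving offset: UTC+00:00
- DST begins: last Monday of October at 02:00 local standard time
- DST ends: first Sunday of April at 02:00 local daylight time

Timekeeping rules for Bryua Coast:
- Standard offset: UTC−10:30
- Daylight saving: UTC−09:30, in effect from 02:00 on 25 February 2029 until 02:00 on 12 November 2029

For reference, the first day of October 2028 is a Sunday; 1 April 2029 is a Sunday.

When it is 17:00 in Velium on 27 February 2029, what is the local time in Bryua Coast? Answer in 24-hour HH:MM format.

07:30

1 October 2028 is a Sunday, so Mondays fall on 2, 9, 16, 23, 30; the last is October 30.
1 April 2029 is a Sunday, so the first Sunday is April 1.
27 February 2029 falls between 30 October 2028 and 1 April 2029, so daylight saving is in effect and Velium is at UTC+00:00.
17:00 Velium − 0h = 17:00 UTC.
At the standard offset (UTC−10:30), 17:00 UTC − 10h30m = 06:30 Bryua Coast standard time.
The standard-time date in Bryua Coast, 27 February 2029, falls between 25 February and 12 November, so daylight saving is in effect and Bryua Coast is at UTC−09:30.
17:00 UTC − 9h30m = 07:30 Bryua Coast.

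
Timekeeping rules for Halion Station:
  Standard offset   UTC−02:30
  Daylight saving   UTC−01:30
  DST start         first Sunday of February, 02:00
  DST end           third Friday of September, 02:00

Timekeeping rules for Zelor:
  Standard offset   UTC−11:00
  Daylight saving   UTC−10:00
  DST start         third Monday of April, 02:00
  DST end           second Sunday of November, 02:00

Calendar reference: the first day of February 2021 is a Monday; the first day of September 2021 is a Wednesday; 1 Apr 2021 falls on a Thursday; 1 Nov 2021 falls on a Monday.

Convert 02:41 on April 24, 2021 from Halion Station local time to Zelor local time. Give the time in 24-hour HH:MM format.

18:11

1 February 2021 is a Monday, so the first Sunday is February 7.
1 September 2021 is a Wednesday, so the first Friday is September 3 and the third is September 17.
Daylight saving runs 7 February – 17 September; April 24, 2021 is inside that window, so Halion Station is at UTC−01:30.
02:41 Halion Station + 1h30m = 04:11 UTC.
1 April 2021 is a Thursday, so the first Monday is April 5 and the third is April 19.
1 November 2021 is a Monday, so the first Sunday is November 7 and the second is November 14.
At the standard offset (UTC−11:00), 04:11 UTC − 11h = 17:11 Zelor standard time (rolling into the previous day, 23 April 2021).
Daylight saving runs 19 April – 14 November; the standard-time date in Zelor, April 23, 2021, is inside that window, so Zelor is at UTC−10:00.
04:11 UTC − 10h = 18:11 Zelor (rolling into the previous day, 23 April 2021).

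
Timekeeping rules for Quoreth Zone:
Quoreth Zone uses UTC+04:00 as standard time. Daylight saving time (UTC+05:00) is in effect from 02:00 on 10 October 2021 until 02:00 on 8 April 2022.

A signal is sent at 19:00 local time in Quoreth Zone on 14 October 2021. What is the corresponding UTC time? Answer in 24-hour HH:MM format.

Daylight saving runs 10 October 2021 – 8 April 2022; 14 October 2021 is inside that window, so Quoreth Zone is at UTC+05:00.
19:00 local − 5h = 14:00 UTC.

14:00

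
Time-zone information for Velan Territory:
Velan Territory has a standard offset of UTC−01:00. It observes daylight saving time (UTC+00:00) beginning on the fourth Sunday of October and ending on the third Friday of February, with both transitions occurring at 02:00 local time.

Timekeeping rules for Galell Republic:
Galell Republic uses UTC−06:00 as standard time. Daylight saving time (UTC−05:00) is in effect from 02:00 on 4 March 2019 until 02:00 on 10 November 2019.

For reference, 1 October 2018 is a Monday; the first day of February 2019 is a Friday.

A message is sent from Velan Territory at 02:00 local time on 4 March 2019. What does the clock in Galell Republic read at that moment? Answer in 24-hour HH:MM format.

1 October 2018 is a Monday, so the first Sunday is October 7 and the fourth is October 28.
1 February 2019 is a Friday, so the first Friday is February 1 and the third is February 15.
4 March 2019 does not fall between 28 October 2018 and 15 February 2019, so daylight saving is not in effect and Velan Territory is at UTC−01:00.
02:00 Velan Territory + 1h = 03:00 UTC.
At the standard offset (UTC−06:00), 03:00 UTC − 6h = 21:00 Galell Republic standard time (rolling into the previous day, 3 March 2019).
Daylight saving runs 4 March – 10 November; the standard-time date in Galell Republic, 3 March 2019, is outside that window, so Galell Republic is on standard time at UTC−06:00.
03:00 UTC − 6h = 21:00 Galell Republic (rolling into the previous day, 3 March 2019).

21:00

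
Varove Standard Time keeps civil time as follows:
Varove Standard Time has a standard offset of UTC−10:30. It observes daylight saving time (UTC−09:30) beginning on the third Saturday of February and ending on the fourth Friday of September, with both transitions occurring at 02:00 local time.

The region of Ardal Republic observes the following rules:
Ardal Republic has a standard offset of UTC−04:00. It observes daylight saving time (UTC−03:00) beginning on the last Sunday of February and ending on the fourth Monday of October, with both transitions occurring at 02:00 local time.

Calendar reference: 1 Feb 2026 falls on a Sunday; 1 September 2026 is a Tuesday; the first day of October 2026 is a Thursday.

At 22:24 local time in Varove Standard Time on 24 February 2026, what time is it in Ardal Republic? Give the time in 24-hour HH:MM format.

1 February 2026 is a Sunday, so the first Saturday is February 7 and the third is February 21.
1 September 2026 is a Tuesday, so the first Friday is September 4 and the fourth is September 25.
24 February 2026 lies within the daylight-saving period (21 February – 25 September), so Varove Standard Time is on daylight time, UTC−09:30.
22:24 Varove Standard Time + 9h30m = 07:54 UTC (rolling into the next day, 25 February 2026).
1 February 2026 is a Sunday, so Sundays fall on 1, 8, 15, 22; the last is February 22.
1 October 2026 is a Thursday, so the first Monday is October 5 and the fourth is October 26.
At the standard offset (UTC−04:00), 07:54 UTC − 4h = 03:54 Ardal Republic standard time.
The standard-time date in Ardal Republic, 25 February 2026, lies within the daylight-saving period (22 February – 26 October), so Ardal Republic is on daylight time, UTC−03:00.
07:54 UTC − 3h = 04:54 Ardal Republic.

04:54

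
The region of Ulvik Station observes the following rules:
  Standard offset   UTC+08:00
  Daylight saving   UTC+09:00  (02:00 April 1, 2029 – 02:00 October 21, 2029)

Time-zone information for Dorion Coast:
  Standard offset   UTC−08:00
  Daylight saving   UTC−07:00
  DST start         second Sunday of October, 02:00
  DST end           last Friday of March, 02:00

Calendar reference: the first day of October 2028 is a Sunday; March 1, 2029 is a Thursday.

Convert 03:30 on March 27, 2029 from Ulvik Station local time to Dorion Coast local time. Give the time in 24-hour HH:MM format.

March 27, 2029 is outside the daylight-saving period (1 April – 21 October), so Ulvik Station is on standard time, UTC+08:00.
03:30 Ulvik Station − 8h = 19:30 UTC (rolling into the previous day, 26 March 2029).
1 October 2028 is a Sunday, so the first Sunday is October 1 and the second is October 8.
1 March 2029 is a Thursday, so Fridays fall on 2, 9, 16, 23, 30; the last is March 30.
At the standard offset (UTC−08:00), 19:30 UTC − 8h = 11:30 Dorion Coast standard time.
The standard-time date in Dorion Coast, March 26, 2029, lies within the daylight-saving period (8 October 2028 – 30 March 2029), so Dorion Coast is on daylight time, UTC−07:00.
19:30 UTC − 7h = 12:30 Dorion Coast.

12:30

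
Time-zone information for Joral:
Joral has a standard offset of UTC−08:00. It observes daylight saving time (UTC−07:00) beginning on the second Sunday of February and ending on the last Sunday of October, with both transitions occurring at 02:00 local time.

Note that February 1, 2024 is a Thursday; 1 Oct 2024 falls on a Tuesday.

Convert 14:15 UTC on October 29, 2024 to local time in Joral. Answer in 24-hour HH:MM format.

06:15

1 February 2024 is a Thursday, so the first Sunday is February 4 and the second is February 11.
1 October 2024 is a Tuesday, so Sundays fall on 6, 13, 20, 27; the last is October 27.
At the standard offset (UTC−08:00), 14:15 UTC − 8h = 06:15 Joral standard time.
The standard-time date in Joral, October 29, 2024, does not fall between 11 February and 27 October, so daylight saving is not in effect and Joral is at UTC−08:00.
14:15 UTC − 8h = 06:15 local.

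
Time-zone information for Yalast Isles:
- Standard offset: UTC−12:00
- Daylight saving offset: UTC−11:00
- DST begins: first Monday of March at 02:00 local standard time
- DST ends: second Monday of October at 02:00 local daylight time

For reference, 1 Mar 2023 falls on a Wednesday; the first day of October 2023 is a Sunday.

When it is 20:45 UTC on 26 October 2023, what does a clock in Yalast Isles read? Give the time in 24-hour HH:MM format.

08:45

1 March 2023 is a Wednesday, so the first Monday is March 6.
1 October 2023 is a Sunday, so the first Monday is October 2 and the second is October 9.
At the standard offset (UTC−12:00), 20:45 UTC − 12h = 08:45 Yalast Isles standard time.
The standard-time date in Yalast Isles, 26 October 2023, does not fall between 6 March and 9 October, so daylight saving is not in effect and Yalast Isles is at UTC−12:00.
20:45 UTC − 12h = 08:45 local.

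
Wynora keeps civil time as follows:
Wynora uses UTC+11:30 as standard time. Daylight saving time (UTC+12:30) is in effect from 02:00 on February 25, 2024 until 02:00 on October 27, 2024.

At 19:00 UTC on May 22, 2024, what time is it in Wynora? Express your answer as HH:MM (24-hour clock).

At the standard offset (UTC+11:30), 19:00 UTC + 11h30m = 06:30 Wynora standard time (rolling into the next day, 23 May 2024).
The standard-time date in Wynora, May 23, 2024, lies within the daylight-saving period (25 February – 27 October), so Wynora is on daylight time, UTC+12:30.
19:00 UTC + 12h30m = 07:30 local (rolling into the next day, 23 May 2024).

07:30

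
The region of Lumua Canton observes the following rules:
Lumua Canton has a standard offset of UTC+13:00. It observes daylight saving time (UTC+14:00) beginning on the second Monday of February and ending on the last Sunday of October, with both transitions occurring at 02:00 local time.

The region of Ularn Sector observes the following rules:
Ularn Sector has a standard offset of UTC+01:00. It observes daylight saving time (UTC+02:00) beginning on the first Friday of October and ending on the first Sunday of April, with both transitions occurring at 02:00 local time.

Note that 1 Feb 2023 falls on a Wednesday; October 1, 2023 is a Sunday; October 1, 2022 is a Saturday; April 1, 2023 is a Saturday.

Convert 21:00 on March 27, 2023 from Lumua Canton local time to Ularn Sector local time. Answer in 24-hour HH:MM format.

09:00

1 February 2023 is a Wednesday, so the first Monday is February 6 and the second is February 13.
1 October 2023 is a Sunday, so Sundays fall on 1, 8, 15, 22, 29; the last is October 29.
March 27, 2023 lies within the daylight-saving period (13 February – 29 October), so Lumua Canton is on daylight time, UTC+14:00.
21:00 Lumua Canton − 14h = 07:00 UTC.
1 October 2022 is a Saturday, so the first Friday is October 7.
1 April 2023 is a Saturday, so the first Sunday is April 2.
At the standard offset (UTC+01:00), 07:00 UTC + 1h = 08:00 Ularn Sector standard time.
The standard-time date in Ularn Sector, March 27, 2023, falls between 7 October 2022 and 2 April 2023, so daylight saving is in effect and Ularn Sector is at UTC+02:00.
07:00 UTC + 2h = 09:00 Ularn Sector.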